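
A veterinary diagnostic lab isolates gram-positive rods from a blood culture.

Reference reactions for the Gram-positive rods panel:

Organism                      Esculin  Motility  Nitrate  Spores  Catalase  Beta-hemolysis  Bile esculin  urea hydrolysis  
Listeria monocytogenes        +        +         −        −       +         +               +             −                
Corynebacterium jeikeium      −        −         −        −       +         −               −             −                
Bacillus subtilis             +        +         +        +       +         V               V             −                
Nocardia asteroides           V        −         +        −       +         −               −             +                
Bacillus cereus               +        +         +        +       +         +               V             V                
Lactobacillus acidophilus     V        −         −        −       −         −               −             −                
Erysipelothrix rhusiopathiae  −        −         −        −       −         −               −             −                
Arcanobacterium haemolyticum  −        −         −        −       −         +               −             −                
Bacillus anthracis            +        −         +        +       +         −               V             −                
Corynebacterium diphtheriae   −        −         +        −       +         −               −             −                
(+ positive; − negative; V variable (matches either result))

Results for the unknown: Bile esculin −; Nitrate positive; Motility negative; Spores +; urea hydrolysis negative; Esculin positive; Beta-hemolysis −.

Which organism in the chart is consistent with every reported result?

Bacillus anthracis

Bile esculin −: excludes Listeria monocytogenes — 9 left.
urea hydrolysis −: excludes Nocardia asteroides — 8 left.
Beta-hemolysis −: excludes Bacillus cereus, Arcanobacterium haemolyticum — 6 left.
Spores +: excludes Corynebacterium jeikeium, Lactobacillus acidophilus, Erysipelothrix rhusiopathiae, Corynebacterium diphtheriae — 2 left.
Nitrate +: all 2 remaining candidates are consistent.
Motility −: excludes Bacillus subtilis — 1 left.
Esculin +: the one remaining candidate is consistent.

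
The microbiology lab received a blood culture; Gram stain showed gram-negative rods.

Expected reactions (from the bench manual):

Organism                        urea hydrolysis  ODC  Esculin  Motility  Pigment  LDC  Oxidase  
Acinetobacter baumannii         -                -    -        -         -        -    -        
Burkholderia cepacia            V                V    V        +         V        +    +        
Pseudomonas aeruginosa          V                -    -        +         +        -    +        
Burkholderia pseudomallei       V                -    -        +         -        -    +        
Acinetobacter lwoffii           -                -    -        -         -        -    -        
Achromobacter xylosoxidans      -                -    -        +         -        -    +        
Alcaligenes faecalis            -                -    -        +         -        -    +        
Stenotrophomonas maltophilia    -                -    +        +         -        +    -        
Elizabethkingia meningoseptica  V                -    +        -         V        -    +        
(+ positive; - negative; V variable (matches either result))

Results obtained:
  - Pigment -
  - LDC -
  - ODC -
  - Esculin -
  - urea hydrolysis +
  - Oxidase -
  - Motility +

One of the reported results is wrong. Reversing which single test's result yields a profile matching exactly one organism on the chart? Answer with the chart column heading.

As reported, no row in the chart matches all 7 reactions.
Reversing Oxidase (to +) → unique match: Burkholderia pseudomallei.
Reversing Pigment → still no organism matches.
Reversing LDC → still no organism matches.
Reversing ODC → still no organism matches.
Reversing urea hydrolysis → still no organism matches.
Reversing Esculin → still no organism matches.
Reversing Motility → still no organism matches.

Oxidase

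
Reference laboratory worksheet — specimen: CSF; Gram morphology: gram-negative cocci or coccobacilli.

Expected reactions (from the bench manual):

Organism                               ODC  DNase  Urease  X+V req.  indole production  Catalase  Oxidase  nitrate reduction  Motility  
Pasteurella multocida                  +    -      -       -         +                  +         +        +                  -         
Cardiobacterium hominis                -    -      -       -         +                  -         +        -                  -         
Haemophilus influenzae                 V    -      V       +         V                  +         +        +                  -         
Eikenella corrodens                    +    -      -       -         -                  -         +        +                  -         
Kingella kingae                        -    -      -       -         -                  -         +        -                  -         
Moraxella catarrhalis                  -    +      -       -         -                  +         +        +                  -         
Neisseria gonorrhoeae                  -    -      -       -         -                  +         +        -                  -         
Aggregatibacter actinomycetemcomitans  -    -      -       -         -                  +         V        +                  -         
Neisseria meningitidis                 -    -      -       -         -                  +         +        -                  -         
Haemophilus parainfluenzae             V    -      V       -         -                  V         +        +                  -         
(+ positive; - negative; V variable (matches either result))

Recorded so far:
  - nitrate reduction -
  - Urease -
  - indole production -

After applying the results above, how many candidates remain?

nitrate reduction -: excludes 6 organisms — 4 left.
indole production -: excludes Cardiobacterium hominis — 3 left.
Urease -: all 3 remaining candidates are consistent.
Still consistent: Kingella kingae, Neisseria gonorrhoeae, Neisseria meningitidis.

3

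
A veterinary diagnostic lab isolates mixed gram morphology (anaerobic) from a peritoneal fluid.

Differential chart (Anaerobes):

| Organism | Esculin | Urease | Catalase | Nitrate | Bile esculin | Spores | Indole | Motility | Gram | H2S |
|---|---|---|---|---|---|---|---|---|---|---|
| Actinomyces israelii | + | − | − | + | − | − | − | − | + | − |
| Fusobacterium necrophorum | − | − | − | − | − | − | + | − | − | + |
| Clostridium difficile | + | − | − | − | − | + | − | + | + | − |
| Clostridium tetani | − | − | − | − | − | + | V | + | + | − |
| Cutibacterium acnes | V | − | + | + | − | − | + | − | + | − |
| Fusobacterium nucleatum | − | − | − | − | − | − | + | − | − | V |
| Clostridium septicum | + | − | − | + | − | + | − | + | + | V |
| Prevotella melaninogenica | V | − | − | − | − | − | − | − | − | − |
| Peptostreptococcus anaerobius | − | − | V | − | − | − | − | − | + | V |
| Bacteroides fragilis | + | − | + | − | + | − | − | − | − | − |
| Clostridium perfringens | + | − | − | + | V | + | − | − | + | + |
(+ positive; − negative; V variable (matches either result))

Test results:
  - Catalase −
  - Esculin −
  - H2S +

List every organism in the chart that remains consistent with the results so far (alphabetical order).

Fusobacterium necrophorum, Fusobacterium nucleatum, Peptostreptococcus anaerobius

Esculin −: excludes 5 organisms — 6 left.
H2S +: excludes Clostridium tetani, Cutibacterium acnes, Prevotella melaninogenica — 3 left.
Catalase −: all 3 remaining candidates are consistent.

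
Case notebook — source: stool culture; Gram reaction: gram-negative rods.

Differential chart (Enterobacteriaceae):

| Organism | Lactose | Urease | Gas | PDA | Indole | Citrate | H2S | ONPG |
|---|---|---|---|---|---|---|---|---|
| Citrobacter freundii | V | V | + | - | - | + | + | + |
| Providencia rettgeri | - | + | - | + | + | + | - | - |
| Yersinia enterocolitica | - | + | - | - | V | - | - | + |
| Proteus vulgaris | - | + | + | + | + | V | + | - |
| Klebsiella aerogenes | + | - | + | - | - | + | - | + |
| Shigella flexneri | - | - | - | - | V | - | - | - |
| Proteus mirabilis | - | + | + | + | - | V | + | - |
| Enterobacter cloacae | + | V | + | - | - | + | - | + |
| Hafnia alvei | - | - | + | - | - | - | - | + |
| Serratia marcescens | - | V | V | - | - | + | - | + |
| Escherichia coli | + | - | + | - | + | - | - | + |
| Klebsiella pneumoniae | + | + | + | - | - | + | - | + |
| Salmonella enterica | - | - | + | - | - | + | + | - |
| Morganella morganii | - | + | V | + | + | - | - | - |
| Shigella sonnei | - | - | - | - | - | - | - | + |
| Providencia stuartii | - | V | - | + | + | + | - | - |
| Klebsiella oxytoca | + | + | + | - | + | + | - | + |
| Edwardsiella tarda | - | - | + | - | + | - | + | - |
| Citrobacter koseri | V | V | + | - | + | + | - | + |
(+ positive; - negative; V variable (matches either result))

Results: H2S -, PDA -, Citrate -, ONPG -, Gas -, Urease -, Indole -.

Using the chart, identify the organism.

PDA -: excludes 5 organisms — 14 left.
Citrate -: excludes 8 organisms — 6 left.
H2S -: excludes Edwardsiella tarda — 5 left.
ONPG -: excludes Yersinia enterocolitica, Hafnia alvei, Escherichia coli, Shigella sonnei — 1 left.
Urease -: the one remaining candidate is consistent.
Gas -: the one remaining candidate is consistent.
Indole -: the one remaining candidate is consistent.

Shigella flexneri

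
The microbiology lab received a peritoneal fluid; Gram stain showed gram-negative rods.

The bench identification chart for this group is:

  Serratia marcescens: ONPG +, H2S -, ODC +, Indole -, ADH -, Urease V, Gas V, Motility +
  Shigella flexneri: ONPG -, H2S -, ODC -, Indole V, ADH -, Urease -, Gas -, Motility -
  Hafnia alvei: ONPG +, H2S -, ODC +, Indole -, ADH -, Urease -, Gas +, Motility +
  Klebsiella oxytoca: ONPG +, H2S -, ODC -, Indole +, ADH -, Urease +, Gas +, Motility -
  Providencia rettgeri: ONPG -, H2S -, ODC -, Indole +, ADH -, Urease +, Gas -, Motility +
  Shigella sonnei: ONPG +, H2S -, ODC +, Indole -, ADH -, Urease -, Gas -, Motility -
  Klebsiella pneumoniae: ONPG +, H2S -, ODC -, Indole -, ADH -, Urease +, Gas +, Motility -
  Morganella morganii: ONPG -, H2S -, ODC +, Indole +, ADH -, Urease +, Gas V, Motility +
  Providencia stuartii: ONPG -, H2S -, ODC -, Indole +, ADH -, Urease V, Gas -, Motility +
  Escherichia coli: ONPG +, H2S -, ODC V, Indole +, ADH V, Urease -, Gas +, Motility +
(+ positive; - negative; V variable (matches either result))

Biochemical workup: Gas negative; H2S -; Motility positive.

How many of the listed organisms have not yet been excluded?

4

H2S -: all 10 remaining candidates are consistent.
Gas -: excludes Hafnia alvei, Klebsiella oxytoca, Klebsiella pneumoniae, Escherichia coli — 6 left.
Motility +: excludes Shigella flexneri, Shigella sonnei — 4 left.
Still consistent: Morganella morganii, Providencia rettgeri, Providencia stuartii, Serratia marcescens.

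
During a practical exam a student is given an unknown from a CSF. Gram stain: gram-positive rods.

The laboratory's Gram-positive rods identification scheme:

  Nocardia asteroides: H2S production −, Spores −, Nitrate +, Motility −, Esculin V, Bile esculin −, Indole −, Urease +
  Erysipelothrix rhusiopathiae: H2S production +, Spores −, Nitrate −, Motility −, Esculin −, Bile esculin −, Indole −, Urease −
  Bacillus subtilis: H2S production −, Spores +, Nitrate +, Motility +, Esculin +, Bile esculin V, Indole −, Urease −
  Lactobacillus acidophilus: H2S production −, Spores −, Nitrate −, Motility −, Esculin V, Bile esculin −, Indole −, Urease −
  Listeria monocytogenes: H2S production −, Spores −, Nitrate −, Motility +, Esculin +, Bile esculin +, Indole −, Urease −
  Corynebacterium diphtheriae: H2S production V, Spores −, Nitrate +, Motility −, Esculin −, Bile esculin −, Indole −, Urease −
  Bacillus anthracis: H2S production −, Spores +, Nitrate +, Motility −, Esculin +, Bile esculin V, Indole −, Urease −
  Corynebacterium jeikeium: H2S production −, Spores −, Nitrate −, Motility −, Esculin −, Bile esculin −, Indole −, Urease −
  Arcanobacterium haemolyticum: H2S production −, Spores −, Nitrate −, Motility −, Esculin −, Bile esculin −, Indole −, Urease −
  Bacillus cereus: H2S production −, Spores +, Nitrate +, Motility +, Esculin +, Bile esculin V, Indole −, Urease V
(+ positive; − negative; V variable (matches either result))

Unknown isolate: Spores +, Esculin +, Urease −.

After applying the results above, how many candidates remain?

3

Spores +: excludes 7 organisms — 3 left.
Urease −: all 3 remaining candidates are consistent.
Esculin +: all 3 remaining candidates are consistent.
Still consistent: Bacillus anthracis, Bacillus cereus, Bacillus subtilis.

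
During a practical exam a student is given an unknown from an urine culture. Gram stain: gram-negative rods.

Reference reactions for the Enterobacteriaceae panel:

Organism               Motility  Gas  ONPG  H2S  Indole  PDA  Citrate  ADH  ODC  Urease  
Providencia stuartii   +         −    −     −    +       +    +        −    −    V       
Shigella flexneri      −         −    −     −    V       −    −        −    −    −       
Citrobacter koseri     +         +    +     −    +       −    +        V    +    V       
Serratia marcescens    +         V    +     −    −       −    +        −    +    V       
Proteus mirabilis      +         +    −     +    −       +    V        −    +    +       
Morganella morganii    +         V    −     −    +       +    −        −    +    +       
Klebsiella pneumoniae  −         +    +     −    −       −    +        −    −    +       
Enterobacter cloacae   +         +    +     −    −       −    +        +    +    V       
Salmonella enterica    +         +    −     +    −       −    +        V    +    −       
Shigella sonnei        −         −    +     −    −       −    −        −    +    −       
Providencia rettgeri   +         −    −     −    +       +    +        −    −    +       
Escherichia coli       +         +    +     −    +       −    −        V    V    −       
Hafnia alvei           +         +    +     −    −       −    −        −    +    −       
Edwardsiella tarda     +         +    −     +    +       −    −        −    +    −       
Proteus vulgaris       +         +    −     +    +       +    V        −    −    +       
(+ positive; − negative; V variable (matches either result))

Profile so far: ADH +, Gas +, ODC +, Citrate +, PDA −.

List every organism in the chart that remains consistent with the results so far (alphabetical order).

Gas +: excludes Providencia stuartii, Shigella flexneri, Shigella sonnei, Providencia rettgeri — 11 left.
PDA −: excludes Proteus mirabilis, Morganella morganii, Proteus vulgaris — 8 left.
ADH +: excludes Serratia marcescens, Klebsiella pneumoniae, Hafnia alvei, Edwardsiella tarda — 4 left.
ODC +: all 4 remaining candidates are consistent.
Citrate +: excludes Escherichia coli — 3 left.

Citrobacter koseri, Enterobacter cloacae, Salmonella enterica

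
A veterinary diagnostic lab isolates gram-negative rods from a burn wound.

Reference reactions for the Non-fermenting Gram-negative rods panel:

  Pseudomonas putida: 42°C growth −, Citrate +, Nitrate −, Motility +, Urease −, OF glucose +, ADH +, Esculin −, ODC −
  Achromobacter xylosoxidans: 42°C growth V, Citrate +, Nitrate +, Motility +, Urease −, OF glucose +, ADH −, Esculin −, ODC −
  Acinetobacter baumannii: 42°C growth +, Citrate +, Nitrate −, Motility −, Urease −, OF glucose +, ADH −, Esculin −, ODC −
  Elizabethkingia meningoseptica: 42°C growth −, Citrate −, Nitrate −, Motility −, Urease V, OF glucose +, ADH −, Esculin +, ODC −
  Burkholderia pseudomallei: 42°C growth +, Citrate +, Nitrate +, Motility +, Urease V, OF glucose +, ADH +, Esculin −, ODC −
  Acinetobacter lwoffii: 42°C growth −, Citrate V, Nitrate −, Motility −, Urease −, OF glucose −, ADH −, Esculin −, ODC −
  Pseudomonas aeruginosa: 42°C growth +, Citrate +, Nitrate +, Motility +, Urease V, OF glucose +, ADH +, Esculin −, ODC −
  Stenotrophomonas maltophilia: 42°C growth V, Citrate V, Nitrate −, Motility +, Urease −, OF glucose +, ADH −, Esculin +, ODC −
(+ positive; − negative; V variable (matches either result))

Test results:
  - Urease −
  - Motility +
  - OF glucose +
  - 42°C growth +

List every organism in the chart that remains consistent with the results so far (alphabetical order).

OF glucose +: excludes Acinetobacter lwoffii — 7 left.
Urease −: all 7 remaining candidates are consistent.
Motility +: excludes Acinetobacter baumannii, Elizabethkingia meningoseptica — 5 left.
42°C growth +: excludes Pseudomonas putida — 4 left.

Achromobacter xylosoxidans, Burkholderia pseudomallei, Pseudomonas aeruginosa, Stenotrophomonas maltophilia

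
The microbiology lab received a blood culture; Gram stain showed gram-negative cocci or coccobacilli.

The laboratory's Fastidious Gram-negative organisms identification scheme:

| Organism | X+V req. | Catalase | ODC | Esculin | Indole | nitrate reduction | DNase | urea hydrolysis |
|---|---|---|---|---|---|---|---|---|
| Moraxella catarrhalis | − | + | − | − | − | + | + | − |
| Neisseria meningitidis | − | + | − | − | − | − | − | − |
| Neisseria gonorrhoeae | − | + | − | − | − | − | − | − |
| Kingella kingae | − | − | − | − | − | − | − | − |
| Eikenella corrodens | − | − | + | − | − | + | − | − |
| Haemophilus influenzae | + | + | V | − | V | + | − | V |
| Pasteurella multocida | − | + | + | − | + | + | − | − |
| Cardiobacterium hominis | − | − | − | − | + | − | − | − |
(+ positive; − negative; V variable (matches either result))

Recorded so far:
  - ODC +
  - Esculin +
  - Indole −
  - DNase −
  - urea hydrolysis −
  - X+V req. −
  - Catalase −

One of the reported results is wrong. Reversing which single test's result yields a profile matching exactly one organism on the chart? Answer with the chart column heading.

As reported, no row in the chart matches all 7 reactions.
Reversing Indole → still no organism matches.
Reversing Catalase → still no organism matches.
Reversing Esculin (to −) → unique match: Eikenella corrodens.
Reversing X+V req. → still no organism matches.
Reversing ODC → still no organism matches.
Reversing urea hydrolysis → still no organism matches.
Reversing DNase → still no organism matches.

Esculin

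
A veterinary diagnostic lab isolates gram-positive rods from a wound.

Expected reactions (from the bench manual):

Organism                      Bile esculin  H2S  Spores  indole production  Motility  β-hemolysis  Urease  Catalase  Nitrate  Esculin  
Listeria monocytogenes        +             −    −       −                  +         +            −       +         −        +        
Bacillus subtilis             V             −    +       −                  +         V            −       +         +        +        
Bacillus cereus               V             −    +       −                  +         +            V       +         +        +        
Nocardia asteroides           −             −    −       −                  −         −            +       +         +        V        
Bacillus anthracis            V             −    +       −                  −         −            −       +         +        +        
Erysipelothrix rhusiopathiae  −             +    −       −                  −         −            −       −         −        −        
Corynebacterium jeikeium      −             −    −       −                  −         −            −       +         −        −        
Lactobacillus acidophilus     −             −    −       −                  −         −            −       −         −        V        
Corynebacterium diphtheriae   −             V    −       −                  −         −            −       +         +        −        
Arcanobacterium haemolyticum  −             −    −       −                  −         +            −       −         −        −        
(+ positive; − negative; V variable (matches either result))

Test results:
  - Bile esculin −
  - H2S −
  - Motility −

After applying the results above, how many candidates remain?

6

Motility −: excludes Listeria monocytogenes, Bacillus subtilis, Bacillus cereus — 7 left.
H2S −: excludes Erysipelothrix rhusiopathiae — 6 left.
Bile esculin −: all 6 remaining candidates are consistent.
Still consistent: Arcanobacterium haemolyticum, Bacillus anthracis, Corynebacterium diphtheriae, Corynebacterium jeikeium, Lactobacillus acidophilus, Nocardia asteroides.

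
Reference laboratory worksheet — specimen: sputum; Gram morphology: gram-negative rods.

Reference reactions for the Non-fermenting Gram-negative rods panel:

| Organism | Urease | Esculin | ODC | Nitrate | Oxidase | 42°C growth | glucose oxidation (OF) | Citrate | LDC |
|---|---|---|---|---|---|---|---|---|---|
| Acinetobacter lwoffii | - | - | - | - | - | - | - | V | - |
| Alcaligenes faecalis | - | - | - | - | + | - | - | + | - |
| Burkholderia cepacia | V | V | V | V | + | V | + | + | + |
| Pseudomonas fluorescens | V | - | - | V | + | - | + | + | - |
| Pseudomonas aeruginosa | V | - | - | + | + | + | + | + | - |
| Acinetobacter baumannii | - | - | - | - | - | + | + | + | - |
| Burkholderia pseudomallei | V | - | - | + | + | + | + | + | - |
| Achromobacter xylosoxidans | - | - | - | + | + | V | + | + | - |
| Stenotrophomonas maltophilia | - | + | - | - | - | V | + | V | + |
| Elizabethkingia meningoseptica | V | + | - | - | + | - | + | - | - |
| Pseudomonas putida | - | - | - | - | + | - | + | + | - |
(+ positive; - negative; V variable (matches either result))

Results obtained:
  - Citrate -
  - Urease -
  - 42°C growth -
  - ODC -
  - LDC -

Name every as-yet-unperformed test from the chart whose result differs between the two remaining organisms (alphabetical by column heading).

Urease -: all 11 remaining candidates are consistent.
LDC -: excludes Burkholderia cepacia, Stenotrophomonas maltophilia — 9 left.
42°C growth -: excludes Pseudomonas aeruginosa, Acinetobacter baumannii, Burkholderia pseudomallei — 6 left.
ODC -: all 6 remaining candidates are consistent.
Citrate -: excludes Alcaligenes faecalis, Pseudomonas fluorescens, Achromobacter xylosoxidans, Pseudomonas putida — 2 left.
Two candidates remain: Acinetobacter lwoffii and Elizabethkingia meningoseptica.
  Esculin: Acinetobacter lwoffii -, Elizabethkingia meningoseptica + — discriminates.
  Nitrate: - vs - — same for both, does not separate.
  Oxidase: Acinetobacter lwoffii -, Elizabethkingia meningoseptica + — discriminates.
  glucose oxidation (OF): Acinetobacter lwoffii -, Elizabethkingia meningoseptica + — discriminates.

Esculin, glucose oxidation (OF), Oxidase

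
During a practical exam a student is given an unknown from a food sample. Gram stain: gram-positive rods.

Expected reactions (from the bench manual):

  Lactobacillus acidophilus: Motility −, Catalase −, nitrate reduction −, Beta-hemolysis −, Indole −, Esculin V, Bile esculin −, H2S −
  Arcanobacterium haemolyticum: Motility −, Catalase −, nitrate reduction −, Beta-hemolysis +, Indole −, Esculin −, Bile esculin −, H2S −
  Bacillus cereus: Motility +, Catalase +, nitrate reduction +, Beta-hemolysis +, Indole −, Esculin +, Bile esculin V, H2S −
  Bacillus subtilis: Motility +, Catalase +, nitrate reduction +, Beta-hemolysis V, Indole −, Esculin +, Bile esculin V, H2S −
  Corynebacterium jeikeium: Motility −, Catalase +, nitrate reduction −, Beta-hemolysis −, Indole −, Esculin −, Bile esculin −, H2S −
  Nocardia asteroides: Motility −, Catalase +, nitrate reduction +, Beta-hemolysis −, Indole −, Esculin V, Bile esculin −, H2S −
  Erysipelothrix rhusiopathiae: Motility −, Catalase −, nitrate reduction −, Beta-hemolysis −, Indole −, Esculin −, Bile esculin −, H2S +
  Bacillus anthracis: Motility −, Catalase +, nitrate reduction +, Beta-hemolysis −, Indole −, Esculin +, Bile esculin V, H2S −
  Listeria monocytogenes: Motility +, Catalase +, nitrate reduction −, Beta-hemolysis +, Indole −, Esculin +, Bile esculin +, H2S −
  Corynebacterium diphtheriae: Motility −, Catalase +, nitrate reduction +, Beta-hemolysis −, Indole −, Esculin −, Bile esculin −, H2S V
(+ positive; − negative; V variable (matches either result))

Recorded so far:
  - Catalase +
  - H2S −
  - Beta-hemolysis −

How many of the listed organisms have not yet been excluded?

5

Beta-hemolysis −: excludes Arcanobacterium haemolyticum, Bacillus cereus, Listeria monocytogenes — 7 left.
Catalase +: excludes Lactobacillus acidophilus, Erysipelothrix rhusiopathiae — 5 left.
H2S −: all 5 remaining candidates are consistent.
Still consistent: Bacillus anthracis, Bacillus subtilis, Corynebacterium diphtheriae, Corynebacterium jeikeium, Nocardia asteroides.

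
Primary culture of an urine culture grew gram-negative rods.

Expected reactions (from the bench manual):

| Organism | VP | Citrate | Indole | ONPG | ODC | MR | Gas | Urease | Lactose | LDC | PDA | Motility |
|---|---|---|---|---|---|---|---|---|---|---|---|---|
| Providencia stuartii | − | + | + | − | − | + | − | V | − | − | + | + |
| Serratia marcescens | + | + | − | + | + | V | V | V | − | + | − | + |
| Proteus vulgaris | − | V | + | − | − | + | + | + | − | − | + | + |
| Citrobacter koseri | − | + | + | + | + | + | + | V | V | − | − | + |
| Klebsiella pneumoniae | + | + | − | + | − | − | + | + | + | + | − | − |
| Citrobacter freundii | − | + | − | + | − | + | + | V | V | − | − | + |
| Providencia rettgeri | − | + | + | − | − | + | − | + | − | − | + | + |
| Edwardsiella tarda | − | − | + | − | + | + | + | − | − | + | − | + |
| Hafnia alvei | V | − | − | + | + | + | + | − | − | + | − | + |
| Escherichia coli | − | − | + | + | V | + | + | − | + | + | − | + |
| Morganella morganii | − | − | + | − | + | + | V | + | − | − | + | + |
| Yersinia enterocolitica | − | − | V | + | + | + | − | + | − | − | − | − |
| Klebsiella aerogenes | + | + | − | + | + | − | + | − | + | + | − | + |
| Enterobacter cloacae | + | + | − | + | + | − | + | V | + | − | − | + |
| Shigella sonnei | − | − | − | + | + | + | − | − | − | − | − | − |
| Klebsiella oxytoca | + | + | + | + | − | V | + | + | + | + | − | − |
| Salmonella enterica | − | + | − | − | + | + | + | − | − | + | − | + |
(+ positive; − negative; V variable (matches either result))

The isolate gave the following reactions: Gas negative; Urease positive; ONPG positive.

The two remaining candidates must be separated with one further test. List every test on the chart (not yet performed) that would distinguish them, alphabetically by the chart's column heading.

Citrate, LDC, Motility, VP

ONPG +: excludes 6 organisms — 11 left.
Gas −: excludes 8 organisms — 3 left.
Urease +: excludes Shigella sonnei — 2 left.
Two candidates remain: Serratia marcescens and Yersinia enterocolitica.
  VP: Serratia marcescens +, Yersinia enterocolitica − — discriminates.
  Citrate: Serratia marcescens +, Yersinia enterocolitica − — discriminates.
  Indole: − vs V — variable for at least one, does not separate.
  ODC: + vs + — same for both, does not separate.
  MR: V vs + — variable for at least one, does not separate.
  Lactose: − vs − — same for both, does not separate.
  LDC: Serratia marcescens +, Yersinia enterocolitica − — discriminates.
  PDA: − vs − — same for both, does not separate.
  Motility: Serratia marcescens +, Yersinia enterocolitica − — discriminates.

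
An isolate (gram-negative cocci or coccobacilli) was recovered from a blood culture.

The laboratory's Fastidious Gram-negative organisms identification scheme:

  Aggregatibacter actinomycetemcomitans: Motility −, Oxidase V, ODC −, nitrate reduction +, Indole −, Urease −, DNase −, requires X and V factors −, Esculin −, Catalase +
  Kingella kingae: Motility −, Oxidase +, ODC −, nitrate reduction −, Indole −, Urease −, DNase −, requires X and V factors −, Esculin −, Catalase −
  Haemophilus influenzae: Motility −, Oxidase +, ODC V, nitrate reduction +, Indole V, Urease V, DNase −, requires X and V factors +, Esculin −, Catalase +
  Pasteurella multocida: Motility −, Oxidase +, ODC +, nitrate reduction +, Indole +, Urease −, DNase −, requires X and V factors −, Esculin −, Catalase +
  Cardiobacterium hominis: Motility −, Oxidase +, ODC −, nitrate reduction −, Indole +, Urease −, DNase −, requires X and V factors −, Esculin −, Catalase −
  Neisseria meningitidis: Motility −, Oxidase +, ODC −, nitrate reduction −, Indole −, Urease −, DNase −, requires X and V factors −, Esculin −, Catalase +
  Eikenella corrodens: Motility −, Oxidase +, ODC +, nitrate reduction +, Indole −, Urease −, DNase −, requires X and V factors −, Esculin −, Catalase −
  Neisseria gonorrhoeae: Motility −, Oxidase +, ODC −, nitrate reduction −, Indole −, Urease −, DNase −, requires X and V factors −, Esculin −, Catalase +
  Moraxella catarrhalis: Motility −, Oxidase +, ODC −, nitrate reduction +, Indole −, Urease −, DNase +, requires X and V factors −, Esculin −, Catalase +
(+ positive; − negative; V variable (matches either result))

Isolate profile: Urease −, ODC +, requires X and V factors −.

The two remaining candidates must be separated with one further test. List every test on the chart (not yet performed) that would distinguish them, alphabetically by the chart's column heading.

requires X and V factors −: excludes Haemophilus influenzae — 8 left.
ODC +: excludes 6 organisms — 2 left.
Urease −: all 2 remaining candidates are consistent.
Two candidates remain: Eikenella corrodens and Pasteurella multocida.
  Motility: − vs − — same for both, does not separate.
  Oxidase: + vs + — same for both, does not separate.
  nitrate reduction: + vs + — same for both, does not separate.
  Indole: Eikenella corrodens −, Pasteurella multocida + — discriminates.
  DNase: − vs − — same for both, does not separate.
  Esculin: − vs − — same for both, does not separate.
  Catalase: Eikenella corrodens −, Pasteurella multocida + — discriminates.

Catalase, Indole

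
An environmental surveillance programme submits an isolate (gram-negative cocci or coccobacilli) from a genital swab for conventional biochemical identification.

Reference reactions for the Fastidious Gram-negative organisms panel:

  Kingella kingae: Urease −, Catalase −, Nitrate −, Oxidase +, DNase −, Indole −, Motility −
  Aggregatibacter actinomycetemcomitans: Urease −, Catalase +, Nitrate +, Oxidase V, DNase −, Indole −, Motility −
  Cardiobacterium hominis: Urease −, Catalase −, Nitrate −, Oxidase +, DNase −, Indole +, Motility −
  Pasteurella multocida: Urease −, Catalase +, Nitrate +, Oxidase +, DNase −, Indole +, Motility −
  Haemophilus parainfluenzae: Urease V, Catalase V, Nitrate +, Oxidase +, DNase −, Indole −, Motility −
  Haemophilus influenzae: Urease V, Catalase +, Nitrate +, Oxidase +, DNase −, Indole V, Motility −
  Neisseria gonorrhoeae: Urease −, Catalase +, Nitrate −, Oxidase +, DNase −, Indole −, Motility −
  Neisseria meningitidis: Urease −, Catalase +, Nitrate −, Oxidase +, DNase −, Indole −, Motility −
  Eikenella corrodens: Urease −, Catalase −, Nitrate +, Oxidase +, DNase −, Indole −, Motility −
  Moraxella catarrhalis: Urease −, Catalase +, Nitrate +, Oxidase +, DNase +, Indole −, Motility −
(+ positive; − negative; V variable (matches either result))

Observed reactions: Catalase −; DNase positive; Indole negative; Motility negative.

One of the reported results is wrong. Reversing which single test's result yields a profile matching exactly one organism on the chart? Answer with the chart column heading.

As reported, no row in the chart matches all 4 reactions.
Reversing Catalase (to +) → unique match: Moraxella catarrhalis.
Reversing DNase → 3 organisms match (not unique).
Reversing Motility → still no organism matches.
Reversing Indole → still no organism matches.

Catalase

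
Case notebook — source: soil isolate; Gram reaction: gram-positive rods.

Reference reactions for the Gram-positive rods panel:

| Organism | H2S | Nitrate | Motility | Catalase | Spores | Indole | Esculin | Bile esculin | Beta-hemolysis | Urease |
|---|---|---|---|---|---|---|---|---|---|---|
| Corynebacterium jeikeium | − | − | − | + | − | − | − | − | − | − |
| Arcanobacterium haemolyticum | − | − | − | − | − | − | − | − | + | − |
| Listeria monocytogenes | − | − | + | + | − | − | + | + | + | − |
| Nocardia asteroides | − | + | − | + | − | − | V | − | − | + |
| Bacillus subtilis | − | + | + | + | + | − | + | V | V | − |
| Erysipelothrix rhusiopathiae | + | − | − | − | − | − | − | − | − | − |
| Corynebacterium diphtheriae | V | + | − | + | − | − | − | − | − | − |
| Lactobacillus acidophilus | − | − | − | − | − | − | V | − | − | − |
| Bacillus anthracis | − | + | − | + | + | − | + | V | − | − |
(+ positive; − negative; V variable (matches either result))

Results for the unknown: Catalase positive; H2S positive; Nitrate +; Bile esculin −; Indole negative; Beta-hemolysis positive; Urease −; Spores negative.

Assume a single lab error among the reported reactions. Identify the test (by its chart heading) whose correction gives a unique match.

Beta-hemolysis

As reported, no row in the chart matches all 8 reactions.
Reversing Beta-hemolysis (to −) → unique match: Corynebacterium diphtheriae.
Reversing Spores → still no organism matches.
Reversing Indole → still no organism matches.
Reversing Catalase → still no organism matches.
Reversing Urease → still no organism matches.
Reversing H2S → still no organism matches.
Reversing Bile esculin → still no organism matches.
Reversing Nitrate → still no organism matches.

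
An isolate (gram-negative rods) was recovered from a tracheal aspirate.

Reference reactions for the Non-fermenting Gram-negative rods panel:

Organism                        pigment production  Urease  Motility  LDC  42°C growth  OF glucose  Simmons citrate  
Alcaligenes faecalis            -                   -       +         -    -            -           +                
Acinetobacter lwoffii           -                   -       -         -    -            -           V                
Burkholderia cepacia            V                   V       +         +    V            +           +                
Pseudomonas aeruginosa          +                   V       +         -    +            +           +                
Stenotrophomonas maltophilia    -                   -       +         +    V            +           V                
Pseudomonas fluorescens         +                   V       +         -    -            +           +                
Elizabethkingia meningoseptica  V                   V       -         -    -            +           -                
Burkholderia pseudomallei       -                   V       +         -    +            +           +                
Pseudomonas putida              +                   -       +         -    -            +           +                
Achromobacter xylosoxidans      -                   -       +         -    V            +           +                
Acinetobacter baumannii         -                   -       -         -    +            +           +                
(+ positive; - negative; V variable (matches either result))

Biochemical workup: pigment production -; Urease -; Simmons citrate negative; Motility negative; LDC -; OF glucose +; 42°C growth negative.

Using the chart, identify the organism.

Motility -: excludes 8 organisms — 3 left.
42°C growth -: excludes Acinetobacter baumannii — 2 left.
LDC -: all 2 remaining candidates are consistent.
pigment production -: all 2 remaining candidates are consistent.
Urease -: all 2 remaining candidates are consistent.
OF glucose +: excludes Acinetobacter lwoffii — 1 left.
Simmons citrate -: the one remaining candidate is consistent.

Elizabethkingia meningoseptica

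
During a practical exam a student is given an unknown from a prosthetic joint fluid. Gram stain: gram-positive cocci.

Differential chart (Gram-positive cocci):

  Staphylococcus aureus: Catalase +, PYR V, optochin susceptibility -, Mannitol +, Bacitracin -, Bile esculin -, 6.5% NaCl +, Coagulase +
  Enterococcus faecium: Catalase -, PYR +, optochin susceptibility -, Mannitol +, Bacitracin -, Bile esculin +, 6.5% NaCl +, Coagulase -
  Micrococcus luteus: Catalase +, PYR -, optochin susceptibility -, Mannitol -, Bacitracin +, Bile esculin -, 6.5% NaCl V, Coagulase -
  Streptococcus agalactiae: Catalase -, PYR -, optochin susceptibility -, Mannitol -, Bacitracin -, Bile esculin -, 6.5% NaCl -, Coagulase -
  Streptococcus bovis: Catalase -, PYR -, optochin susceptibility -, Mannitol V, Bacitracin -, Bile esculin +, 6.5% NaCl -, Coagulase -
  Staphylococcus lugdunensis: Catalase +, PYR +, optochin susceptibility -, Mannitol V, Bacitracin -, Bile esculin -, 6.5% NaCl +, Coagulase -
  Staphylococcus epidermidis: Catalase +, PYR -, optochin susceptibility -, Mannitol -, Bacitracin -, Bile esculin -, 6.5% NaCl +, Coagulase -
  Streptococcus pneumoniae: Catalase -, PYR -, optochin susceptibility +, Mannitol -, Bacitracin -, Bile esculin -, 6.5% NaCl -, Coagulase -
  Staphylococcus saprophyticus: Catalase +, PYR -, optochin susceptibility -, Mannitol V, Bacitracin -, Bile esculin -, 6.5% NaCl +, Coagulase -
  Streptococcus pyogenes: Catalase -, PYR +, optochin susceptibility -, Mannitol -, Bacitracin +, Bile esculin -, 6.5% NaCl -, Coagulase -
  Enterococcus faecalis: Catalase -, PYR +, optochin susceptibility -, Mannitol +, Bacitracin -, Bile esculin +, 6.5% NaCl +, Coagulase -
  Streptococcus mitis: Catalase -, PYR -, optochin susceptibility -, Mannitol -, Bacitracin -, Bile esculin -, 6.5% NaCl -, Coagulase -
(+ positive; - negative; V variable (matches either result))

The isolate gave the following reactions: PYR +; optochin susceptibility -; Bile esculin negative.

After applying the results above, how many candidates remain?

3

Bile esculin -: excludes Enterococcus faecium, Streptococcus bovis, Enterococcus faecalis — 9 left.
PYR +: excludes 6 organisms — 3 left.
optochin susceptibility -: all 3 remaining candidates are consistent.
Still consistent: Staphylococcus aureus, Staphylococcus lugdunensis, Streptococcus pyogenes.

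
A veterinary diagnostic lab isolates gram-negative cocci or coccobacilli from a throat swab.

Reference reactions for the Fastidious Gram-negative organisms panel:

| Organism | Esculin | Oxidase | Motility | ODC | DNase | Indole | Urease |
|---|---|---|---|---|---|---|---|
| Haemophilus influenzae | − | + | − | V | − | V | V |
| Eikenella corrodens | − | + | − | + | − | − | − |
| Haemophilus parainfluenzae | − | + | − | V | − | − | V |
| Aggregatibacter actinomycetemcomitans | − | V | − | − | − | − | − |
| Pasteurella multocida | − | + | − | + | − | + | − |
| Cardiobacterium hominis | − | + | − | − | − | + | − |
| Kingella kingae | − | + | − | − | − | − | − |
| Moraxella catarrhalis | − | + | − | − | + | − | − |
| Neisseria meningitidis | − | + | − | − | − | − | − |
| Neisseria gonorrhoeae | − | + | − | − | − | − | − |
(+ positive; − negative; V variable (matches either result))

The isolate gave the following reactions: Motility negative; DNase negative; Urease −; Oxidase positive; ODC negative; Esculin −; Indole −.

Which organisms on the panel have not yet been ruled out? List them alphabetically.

Aggregatibacter actinomycetemcomitans, Haemophilus influenzae, Haemophilus parainfluenzae, Kingella kingae, Neisseria gonorrhoeae, Neisseria meningitidis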